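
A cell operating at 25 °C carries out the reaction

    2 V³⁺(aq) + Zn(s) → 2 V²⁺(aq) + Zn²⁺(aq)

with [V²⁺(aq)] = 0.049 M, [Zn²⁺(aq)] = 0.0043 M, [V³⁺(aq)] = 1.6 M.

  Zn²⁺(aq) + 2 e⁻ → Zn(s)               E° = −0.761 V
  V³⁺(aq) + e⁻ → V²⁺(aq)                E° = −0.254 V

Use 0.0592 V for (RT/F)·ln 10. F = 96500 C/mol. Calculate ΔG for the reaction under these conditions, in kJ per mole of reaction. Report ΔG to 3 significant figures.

The standard cell potential is −0.254 − (−0.761) = +0.507 V, with n = 2 electrons in the balanced equation.
Q = ([V²⁺(aq)]^2·[Zn²⁺(aq)]) / [V³⁺(aq)]^2 = 4.03×10^−6, so log Q = −5.394 and E = +0.507 − (0.0592/2)(−5.394) = +0.6667 V.
ΔG = −nFE = −(2)(96500)(+0.6667) J/mol = −129 kJ/mol.

−129 kJ/mol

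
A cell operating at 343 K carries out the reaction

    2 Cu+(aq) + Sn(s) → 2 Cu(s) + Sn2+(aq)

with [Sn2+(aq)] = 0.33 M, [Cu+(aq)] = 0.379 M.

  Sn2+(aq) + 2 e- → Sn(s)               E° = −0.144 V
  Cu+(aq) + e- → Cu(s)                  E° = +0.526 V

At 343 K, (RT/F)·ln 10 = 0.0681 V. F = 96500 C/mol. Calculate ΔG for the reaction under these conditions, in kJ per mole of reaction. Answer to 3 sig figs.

−127 kJ/mol

The standard cell potential is +0.526 − (−0.144) = +0.670 V, with n = 2 electrons in the balanced equation.
Q = [Sn2+(aq)] / [Cu+(aq)]^2 = 2.3, so log Q = 0.361 and E = +0.670 − (0.0681/2)(0.361) = +0.6577 V.
Finally ΔG = −nFE = −(2)(96500 C/mol)(+0.6577 V) = −127 kJ/mol.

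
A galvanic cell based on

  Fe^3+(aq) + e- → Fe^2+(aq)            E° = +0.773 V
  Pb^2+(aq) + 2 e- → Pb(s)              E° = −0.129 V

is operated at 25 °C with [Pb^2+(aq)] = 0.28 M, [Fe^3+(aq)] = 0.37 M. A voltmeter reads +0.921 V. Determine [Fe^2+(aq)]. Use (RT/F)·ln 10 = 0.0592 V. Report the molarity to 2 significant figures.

0.33 M

The Fe³⁺/Fe²⁺ couple has the larger reduction potential, so it is the cathode: E°cell = +0.773 − (−0.129) = +0.902 V and n = 2.
From the Nernst equation, log Q = n(E° − E)/0.0592 = 2·(+0.902 − (+0.921))/0.0592 = −0.642.
For 2 Fe^3+(aq) + Pb(s) → 2 Fe^2+(aq) + Pb^2+(aq), the reaction quotient is Q = ([Fe^2+(aq)]^2·[Pb^2+(aq)]) / [Fe^3+(aq)]^2.
Isolating [Fe^2+(aq)] in Q = 10^{−0.642} yields log [Fe^2+(aq)] = −0.476, i.e. 0.33 M.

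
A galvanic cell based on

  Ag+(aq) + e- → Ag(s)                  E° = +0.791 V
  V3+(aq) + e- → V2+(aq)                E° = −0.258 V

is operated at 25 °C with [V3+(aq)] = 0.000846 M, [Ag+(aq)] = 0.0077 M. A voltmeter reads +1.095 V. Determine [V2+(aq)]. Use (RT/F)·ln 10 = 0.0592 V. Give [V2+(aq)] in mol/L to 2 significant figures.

The Ag⁺/Ag couple has the larger reduction potential, so it is the cathode: E°cell = +0.791 − (−0.258) = +1.049 V and n = 1.
From the Nernst equation, log Q = n(E° − E)/0.0592 = 1·(+1.049 − (+1.095))/0.0592 = −0.777.
For Ag+(aq) + V2+(aq) → Ag(s) + V3+(aq), the reaction quotient is Q = [V3+(aq)] / ([Ag+(aq)]·[V2+(aq)]).
Isolating [V2+(aq)] in Q = 10^{−0.777} yields log [V2+(aq)] = −0.182, i.e. 0.66 M.

0.66 M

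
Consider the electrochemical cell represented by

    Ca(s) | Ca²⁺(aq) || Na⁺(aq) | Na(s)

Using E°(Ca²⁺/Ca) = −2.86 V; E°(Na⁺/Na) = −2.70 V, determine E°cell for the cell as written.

By convention the left-hand electrode in cell notation is the anode (oxidation) and the right-hand electrode is the cathode (reduction).
E°cell = E°(right) − E°(left) = −2.70 − (−2.86) = +0.16 V.

+0.16 V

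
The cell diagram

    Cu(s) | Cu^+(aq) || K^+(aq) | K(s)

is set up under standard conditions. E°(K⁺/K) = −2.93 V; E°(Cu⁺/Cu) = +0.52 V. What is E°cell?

By convention the left-hand electrode in cell notation is the anode (oxidation) and the right-hand electrode is the cathode (reduction).
E°cell = E°(right) − E°(left) = −2.93 − (+0.52) = −3.45 V.
The negative sign shows that, as written, the cell would require an external voltage to drive the reaction.

−3.45 V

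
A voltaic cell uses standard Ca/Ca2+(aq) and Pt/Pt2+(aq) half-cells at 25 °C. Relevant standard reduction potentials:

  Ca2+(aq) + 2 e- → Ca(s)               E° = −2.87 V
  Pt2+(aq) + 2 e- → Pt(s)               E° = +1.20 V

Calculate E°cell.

The Pt²⁺/Pt couple has the higher E°, so Pt ion is reduced (cathode) and Ca is oxidized (anode).
E°cell = E°(cathode) − E°(anode) = +1.20 − (−2.87) = +4.07 V.

+4.07 V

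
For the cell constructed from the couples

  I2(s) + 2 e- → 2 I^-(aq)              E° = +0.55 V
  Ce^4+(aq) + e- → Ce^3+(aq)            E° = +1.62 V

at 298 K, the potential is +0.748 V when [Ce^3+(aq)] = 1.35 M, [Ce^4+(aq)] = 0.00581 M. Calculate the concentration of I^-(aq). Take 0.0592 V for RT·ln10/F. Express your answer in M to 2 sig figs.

Ce⁴⁺/Ce³⁺ is the cathode (higher E°); E°cell = +1.62 − (+0.55) = +1.07 V with n = 2.
From the Nernst equation, log Q = n(E° − E)/0.0592 = 2·(+1.07 − (+0.748))/0.0592 = 10.878.
The balanced reaction is 2 Ce^4+(aq) + 2 I^-(aq) → 2 Ce^3+(aq) + I2(s), so Q = [Ce^3+(aq)]^2 / ([Ce^4+(aq)]^2·[I^-(aq)]^2).
Isolating [I^-(aq)] in Q = 10^{10.878} yields log [I^-(aq)] = −3.073, i.e. 0.00085 M.

0.00085 M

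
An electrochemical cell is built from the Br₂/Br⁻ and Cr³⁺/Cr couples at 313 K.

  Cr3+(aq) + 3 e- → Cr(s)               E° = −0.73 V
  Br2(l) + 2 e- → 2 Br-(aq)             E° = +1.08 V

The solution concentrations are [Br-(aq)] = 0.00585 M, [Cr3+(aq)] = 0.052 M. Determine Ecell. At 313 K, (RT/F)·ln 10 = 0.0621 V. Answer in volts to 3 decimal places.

+1.975 V

Br₂/Br⁻ is reduced (cathode, E° = +1.08 V) and Cr³⁺/Cr is oxidized (anode).
E°cell = E°cat − E°an = +1.08 − (−0.73) = +1.81 V; n = 6.
The balanced reaction is 3 Br2(l) + 2 Cr(s) → 6 Br-(aq) + 2 Cr3+(aq), so Q = [Br-(aq)]^6·[Cr3+(aq)]^2 = 1.08×10^−16 and log Q = −15.965.
E = E° − (0.0621/n)·log Q = +1.81 − (0.0621/6)(−15.965) = +1.975 V.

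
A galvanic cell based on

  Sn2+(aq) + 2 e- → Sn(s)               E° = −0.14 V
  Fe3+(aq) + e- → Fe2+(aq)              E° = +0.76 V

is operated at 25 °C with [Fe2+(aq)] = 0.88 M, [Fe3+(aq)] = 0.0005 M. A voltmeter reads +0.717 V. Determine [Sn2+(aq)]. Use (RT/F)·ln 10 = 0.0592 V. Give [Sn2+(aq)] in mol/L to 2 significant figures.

Fe³⁺/Fe²⁺ is the cathode (higher E°); E°cell = +0.76 − (−0.14) = +0.90 V with n = 2.
Since E = E° − (0.0592/n)·log Q, log Q = n(E° − E)/0.0592 = 6.182.
Balancing electrons gives 2 Fe3+(aq) + Sn(s) → 2 Fe2+(aq) + Sn2+(aq); thus Q = ([Fe2+(aq)]^2·[Sn2+(aq)]) / [Fe3+(aq)]^2.
Isolating [Sn2+(aq)] in Q = 10^{6.182} yields log [Sn2+(aq)] = −0.309, i.e. 0.49 M.

0.49 M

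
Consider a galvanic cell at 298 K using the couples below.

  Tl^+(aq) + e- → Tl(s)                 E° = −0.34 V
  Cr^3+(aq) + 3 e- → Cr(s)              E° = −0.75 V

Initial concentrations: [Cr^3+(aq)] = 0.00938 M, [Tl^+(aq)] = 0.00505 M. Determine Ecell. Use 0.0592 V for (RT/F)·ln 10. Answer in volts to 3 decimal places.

The Tl⁺/Tl couple has the more positive E°, so it is the cathode; Cr³⁺/Cr is the anode.
The standard potential is −0.34 − (−0.75) = +0.41 V and the balanced reaction transfers n = 3 electrons.
Balancing gives 3 Tl^+(aq) + Cr(s) → 3 Tl(s) + Cr^3+(aq); hence Q = [Cr^3+(aq)] / [Tl^+(aq)]^3 = 7.28×10^4 (log Q = 4.862).
Applying E = E° − (RT ln10/nF)·log Q gives +0.41 − (0.0592/3)(4.862) = +0.314 V.

+0.314 V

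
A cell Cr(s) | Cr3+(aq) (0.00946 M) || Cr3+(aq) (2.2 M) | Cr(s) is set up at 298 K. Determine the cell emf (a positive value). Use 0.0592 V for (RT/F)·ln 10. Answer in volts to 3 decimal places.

0.047 V

For a concentration cell E°cell = 0, since both electrodes use the same couple.
The compartment with the higher Cr3+(aq) concentration (2.2 M) acts as the cathode; ions are reduced there and produced at the dilute (0.00946 M) anode.
With n = 3, Ecell = −(0.0592/3)·log([dilute]/[conc]) = −(0.0592/3)·log(0.00946/2.2) = +0.047 V.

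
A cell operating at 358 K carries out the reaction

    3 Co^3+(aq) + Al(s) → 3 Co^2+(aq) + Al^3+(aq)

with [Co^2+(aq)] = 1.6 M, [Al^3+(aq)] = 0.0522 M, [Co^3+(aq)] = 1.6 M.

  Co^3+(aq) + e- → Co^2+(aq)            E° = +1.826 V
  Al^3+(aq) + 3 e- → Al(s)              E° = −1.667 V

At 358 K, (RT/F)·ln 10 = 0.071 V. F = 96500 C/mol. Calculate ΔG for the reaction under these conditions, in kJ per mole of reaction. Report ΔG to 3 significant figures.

With Co³⁺/Co²⁺ reduced at the cathode, E°cell = +1.826 − (−1.667) = +3.493 V and n = 3.
Here Q = ([Co^2+(aq)]^3·[Al^3+(aq)]) / [Co^3+(aq)]^3 = 0.0522 (log Q = −1.282), giving E = +3.493 − (0.071/3)·(−1.282) = +3.5233 V.
Finally ΔG = −nFE = −(3)(96500 C/mol)(+3.5233 V) = −1020 kJ/mol.

−1020 kJ/mol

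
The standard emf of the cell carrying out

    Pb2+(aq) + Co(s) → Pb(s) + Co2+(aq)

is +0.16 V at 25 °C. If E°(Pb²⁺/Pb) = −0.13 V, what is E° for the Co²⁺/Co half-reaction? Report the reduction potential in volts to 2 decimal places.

In the reaction as written the Pb²⁺/Pb couple is reduced (cathode) and Co²⁺/Co is oxidized (anode), so E°cell = E°(Pb²⁺/Pb) − E°(Co²⁺/Co).
E°(Co²⁺/Co) = E°(cathode) − E°cell = −0.13 − (+0.16) = −0.29 V.

−0.29 V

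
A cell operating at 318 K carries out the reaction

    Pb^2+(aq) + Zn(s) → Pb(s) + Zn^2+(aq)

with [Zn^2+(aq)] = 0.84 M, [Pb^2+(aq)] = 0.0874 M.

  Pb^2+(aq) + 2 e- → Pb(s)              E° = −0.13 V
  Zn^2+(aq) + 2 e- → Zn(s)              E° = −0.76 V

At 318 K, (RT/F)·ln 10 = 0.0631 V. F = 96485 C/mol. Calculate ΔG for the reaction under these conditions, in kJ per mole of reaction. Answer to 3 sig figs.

The standard cell potential is −0.13 − (−0.76) = +0.63 V, with n = 2 electrons in the balanced equation.
Here Q = [Zn^2+(aq)] / [Pb^2+(aq)] = 9.61 (log Q = 0.983), giving E = +0.63 − (0.0631/2)·(0.983) = +0.5990 V.
Finally ΔG = −nFE = −(2)(96485 C/mol)(+0.5990 V) = −116 kJ/mol.

−116 kJ/mol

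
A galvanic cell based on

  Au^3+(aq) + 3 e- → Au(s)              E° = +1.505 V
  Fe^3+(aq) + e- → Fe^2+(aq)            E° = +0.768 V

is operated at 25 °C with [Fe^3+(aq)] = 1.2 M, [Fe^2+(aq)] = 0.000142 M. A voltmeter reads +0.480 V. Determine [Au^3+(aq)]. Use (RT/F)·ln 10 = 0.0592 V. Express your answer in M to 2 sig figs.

With Au³⁺/Au at the cathode and Fe³⁺/Fe²⁺ at the anode, E°cell = +1.505 − (+0.768) = +0.737 V (n = 3).
Rearranging E = E° − (0.0592/n)·log Q gives log Q = 3(+0.737 − (+0.480))/0.0592 = 13.024.
For Au^3+(aq) + 3 Fe^2+(aq) → Au(s) + 3 Fe^3+(aq), the reaction quotient is Q = [Fe^3+(aq)]^3 / ([Au^3+(aq)]·[Fe^2+(aq)]^3).
Substituting the known concentrations and solving, log [Au^3+(aq)] = −1.243 and [Au^3+(aq)] = 0.057 M.

0.057 M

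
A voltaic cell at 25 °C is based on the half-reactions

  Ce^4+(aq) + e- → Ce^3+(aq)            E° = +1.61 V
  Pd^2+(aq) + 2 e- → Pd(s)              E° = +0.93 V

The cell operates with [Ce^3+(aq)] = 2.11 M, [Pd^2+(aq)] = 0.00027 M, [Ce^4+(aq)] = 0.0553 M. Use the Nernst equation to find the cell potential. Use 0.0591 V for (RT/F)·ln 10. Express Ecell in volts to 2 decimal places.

Ce⁴⁺/Ce³⁺ is reduced (cathode, E° = +1.61 V) and Pd²⁺/Pd is oxidized (anode).
E°cell = E°cat − E°an = +1.61 − (+0.93) = +0.68 V; n = 2.
For the overall reaction 2 Ce^4+(aq) + Pd(s) → 2 Ce^3+(aq) + Pd^2+(aq), Q = ([Ce^3+(aq)]^2·[Pd^2+(aq)]) / [Ce^4+(aq)]^2 = 0.393, giving log Q = −0.406.
E = E° − (0.0591/n)·log Q = +0.68 − (0.0591/2)(−0.406) = +0.69 V.

+0.69 V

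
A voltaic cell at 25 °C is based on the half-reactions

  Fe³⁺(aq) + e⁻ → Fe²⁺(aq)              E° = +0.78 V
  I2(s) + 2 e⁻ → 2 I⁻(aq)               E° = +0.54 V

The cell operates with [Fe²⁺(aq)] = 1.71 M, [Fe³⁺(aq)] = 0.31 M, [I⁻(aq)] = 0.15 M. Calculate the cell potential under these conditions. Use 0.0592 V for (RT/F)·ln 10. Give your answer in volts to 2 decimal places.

+0.15 V

Fe³⁺/Fe²⁺ is reduced (cathode, E° = +0.78 V) and I₂/I⁻ is oxidized (anode).
E°cell = E°cat − E°an = +0.78 − (+0.54) = +0.24 V; n = 2.
For the overall reaction 2 Fe³⁺(aq) + 2 I⁻(aq) → 2 Fe²⁺(aq) + I2(s), Q = [Fe²⁺(aq)]^2 / ([Fe³⁺(aq)]^2·[I⁻(aq)]^2) = 1.35×10^3, giving log Q = 3.131.
By the Nernst equation, E = +0.24 − (0.0592/2)·(3.131) = +0.15 V.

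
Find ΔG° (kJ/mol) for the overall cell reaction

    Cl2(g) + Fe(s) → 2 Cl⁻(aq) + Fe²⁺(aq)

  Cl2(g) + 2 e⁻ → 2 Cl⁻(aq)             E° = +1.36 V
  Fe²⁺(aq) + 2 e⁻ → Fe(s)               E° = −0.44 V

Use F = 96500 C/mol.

−347 kJ/mol

In the reaction as written Cl2(g) is reduced, so the Cl₂/Cl⁻ couple is the cathode and Fe²⁺/Fe is the anode.
E°cell = +1.36 − (−0.44) = +1.80 V; balancing electrons gives n = 2.
ΔG° = −nFE°cell = −(2)(96500)(+1.80) J/mol = −347 kJ/mol.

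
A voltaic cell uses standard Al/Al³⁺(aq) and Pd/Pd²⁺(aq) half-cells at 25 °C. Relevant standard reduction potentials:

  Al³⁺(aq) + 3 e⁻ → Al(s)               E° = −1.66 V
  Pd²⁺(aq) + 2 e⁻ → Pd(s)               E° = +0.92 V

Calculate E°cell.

The Pd²⁺/Pd couple has the higher E°, so Pd ion is reduced (cathode) and Al is oxidized (anode).
E°cell = E°(cathode) − E°(anode) = +0.92 − (−1.66) = +2.58 V.

+2.58 V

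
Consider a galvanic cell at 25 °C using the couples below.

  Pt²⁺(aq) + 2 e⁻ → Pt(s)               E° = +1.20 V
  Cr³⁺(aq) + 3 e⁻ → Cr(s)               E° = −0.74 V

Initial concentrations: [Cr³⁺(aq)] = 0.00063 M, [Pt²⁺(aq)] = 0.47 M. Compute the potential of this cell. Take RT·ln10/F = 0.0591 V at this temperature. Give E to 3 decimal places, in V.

+1.993 V

Since E°(Pt²⁺/Pt) > E°(Cr³⁺/Cr), Pt²⁺/Pt serves as the cathode.
E°cell = E°cat − E°an = +1.20 − (−0.74) = +1.94 V; n = 6.
For the overall reaction 3 Pt²⁺(aq) + 2 Cr(s) → 3 Pt(s) + 2 Cr³⁺(aq), Q = [Cr³⁺(aq)]^2 / [Pt²⁺(aq)]^3 = 3.82×10^−6, giving log Q = −5.418.
By the Nernst equation, E = +1.94 − (0.0591/6)·(−5.418) = +1.993 V.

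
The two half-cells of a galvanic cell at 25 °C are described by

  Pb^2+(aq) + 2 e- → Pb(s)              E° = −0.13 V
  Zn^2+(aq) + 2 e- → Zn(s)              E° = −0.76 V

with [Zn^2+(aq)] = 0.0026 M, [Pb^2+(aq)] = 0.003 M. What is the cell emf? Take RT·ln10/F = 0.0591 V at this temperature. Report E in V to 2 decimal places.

Since E°(Pb²⁺/Pb) > E°(Zn²⁺/Zn), Pb²⁺/Pb serves as the cathode.
E°cell = E°cat − E°an = −0.13 − (−0.76) = +0.63 V; n = 2.
The balanced reaction is Pb^2+(aq) + Zn(s) → Pb(s) + Zn^2+(aq), so Q = [Zn^2+(aq)] / [Pb^2+(aq)] = 0.867 and log Q = −0.062.
Applying E = E° − (RT ln10/nF)·log Q gives +0.63 − (0.0591/2)(−0.062) = +0.63 V.

+0.63 V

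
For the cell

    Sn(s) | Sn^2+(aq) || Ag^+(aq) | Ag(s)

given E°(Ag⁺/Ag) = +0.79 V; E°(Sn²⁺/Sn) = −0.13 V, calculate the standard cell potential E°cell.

By convention the left-hand electrode in cell notation is the anode (oxidation) and the right-hand electrode is the cathode (reduction).
E°cell = E°(right) − E°(left) = +0.79 − (−0.13) = +0.92 V.

+0.92 V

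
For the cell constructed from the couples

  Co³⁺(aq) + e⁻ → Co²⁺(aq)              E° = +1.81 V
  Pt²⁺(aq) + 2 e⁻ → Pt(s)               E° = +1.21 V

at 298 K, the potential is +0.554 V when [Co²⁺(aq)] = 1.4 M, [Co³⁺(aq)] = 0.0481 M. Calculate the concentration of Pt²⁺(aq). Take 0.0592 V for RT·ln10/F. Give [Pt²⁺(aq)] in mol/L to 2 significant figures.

0.042 M

Co³⁺/Co²⁺ is the cathode (higher E°); E°cell = +1.81 − (+1.21) = +0.60 V with n = 2.
Since E = E° − (0.0592/n)·log Q, log Q = n(E° − E)/0.0592 = 1.554.
For 2 Co³⁺(aq) + Pt(s) → 2 Co²⁺(aq) + Pt²⁺(aq), the reaction quotient is Q = ([Co²⁺(aq)]^2·[Pt²⁺(aq)]) / [Co³⁺(aq)]^2.
Solving for the unknown gives log [Pt²⁺(aq)] = −1.374, so [Pt²⁺(aq)] ≈ 0.042 M.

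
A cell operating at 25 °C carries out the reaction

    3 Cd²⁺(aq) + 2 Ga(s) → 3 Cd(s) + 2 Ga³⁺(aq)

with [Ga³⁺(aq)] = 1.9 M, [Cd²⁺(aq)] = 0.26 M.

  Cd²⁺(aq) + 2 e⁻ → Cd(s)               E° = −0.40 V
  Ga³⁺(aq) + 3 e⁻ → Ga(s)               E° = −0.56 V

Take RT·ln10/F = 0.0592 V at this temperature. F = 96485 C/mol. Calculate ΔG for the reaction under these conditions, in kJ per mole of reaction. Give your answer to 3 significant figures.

−79.4 kJ/mol

E°cell = −0.40 − (−0.56) = +0.16 V; the balanced reaction transfers n = 6 electrons.
The reaction quotient is [Ga³⁺(aq)]^2 / [Cd²⁺(aq)]^3 = 205; by Nernst, E = +0.16 − (0.0592/6)(2.313) = +0.1372 V.
ΔG = −nFE = −(6)(96485)(+0.1372) J/mol = −79.4 kJ/mol.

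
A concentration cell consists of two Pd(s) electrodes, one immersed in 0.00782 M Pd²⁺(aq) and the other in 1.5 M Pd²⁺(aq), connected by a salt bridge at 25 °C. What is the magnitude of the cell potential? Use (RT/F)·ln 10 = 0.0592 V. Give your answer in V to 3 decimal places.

For a concentration cell E°cell = 0, since both electrodes use the same couple.
The compartment with the higher Pd²⁺(aq) concentration (1.5 M) acts as the cathode; ions are reduced there and produced at the dilute (0.00782 M) anode.
With n = 2, Ecell = −(0.0592/2)·log([dilute]/[conc]) = −(0.0592/2)·log(0.00782/1.5) = +0.068 V.

0.068 V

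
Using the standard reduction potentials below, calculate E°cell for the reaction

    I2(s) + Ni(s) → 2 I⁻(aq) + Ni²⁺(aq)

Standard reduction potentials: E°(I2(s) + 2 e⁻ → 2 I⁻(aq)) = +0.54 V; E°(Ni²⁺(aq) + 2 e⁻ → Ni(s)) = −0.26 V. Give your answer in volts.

In the reaction as written, I2(s) is reduced (cathode) and Ni²⁺(aq) is produced by oxidation at the anode.
E°cell = E°(cathode) − E°(anode) = +0.54 − (−0.26) = +0.80 V.

+0.80 V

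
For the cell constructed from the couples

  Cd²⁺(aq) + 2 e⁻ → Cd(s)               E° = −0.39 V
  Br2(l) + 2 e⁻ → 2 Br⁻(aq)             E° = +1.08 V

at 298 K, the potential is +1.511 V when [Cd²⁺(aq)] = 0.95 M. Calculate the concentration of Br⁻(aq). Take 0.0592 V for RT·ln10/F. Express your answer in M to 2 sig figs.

The Br₂/Br⁻ couple has the larger reduction potential, so it is the cathode: E°cell = +1.08 − (−0.39) = +1.47 V and n = 2.
Rearranging E = E° − (0.0592/n)·log Q gives log Q = 2(+1.47 − (+1.511))/0.0592 = −1.385.
For Br2(l) + Cd(s) → 2 Br⁻(aq) + Cd²⁺(aq), the reaction quotient is Q = [Br⁻(aq)]^2·[Cd²⁺(aq)].
Solving for the unknown gives log [Br⁻(aq)] = −0.681, so [Br⁻(aq)] ≈ 0.21 M.

0.21 M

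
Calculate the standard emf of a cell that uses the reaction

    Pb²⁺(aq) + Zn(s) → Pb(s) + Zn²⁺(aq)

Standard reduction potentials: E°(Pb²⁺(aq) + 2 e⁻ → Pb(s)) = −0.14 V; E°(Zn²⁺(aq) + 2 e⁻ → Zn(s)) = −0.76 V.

+0.62 V

In the reaction as written, Pb²⁺(aq) is reduced (cathode) and Zn²⁺(aq) is produced by oxidation at the anode.
E°cell = E°(cathode) − E°(anode) = −0.14 − (−0.76) = +0.62 V.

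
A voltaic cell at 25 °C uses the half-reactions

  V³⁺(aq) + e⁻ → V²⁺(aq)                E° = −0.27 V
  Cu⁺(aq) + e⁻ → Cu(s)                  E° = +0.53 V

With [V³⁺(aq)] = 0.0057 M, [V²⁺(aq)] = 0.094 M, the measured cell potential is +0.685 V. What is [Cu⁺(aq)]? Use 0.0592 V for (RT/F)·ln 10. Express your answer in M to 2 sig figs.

Cu⁺/Cu is the cathode (higher E°); E°cell = +0.53 − (−0.27) = +0.80 V with n = 1.
From the Nernst equation, log Q = n(E° − E)/0.0592 = 1·(+0.80 − (+0.685))/0.0592 = 1.943.
For Cu⁺(aq) + V²⁺(aq) → Cu(s) + V³⁺(aq), the reaction quotient is Q = [V³⁺(aq)] / ([Cu⁺(aq)]·[V²⁺(aq)]).
Solving for the unknown gives log [Cu⁺(aq)] = −3.160, so [Cu⁺(aq)] ≈ 0.00069 M.

0.00069 M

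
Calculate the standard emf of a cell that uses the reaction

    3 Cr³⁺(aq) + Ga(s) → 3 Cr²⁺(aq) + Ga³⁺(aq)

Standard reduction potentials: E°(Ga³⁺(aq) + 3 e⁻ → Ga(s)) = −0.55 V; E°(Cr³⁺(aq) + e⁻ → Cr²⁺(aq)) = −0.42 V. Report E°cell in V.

In the reaction as written, Cr³⁺(aq) is reduced (cathode) and Ga³⁺(aq) is produced by oxidation at the anode.
E°cell = E°(cathode) − E°(anode) = −0.42 − (−0.55) = +0.13 V.

+0.13 V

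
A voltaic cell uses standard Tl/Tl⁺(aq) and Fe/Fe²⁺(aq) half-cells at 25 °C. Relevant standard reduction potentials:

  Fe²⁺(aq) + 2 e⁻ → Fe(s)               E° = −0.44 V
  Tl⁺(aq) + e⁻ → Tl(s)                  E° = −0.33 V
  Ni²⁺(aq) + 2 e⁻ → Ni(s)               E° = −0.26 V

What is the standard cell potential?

The Tl⁺/Tl couple has the higher E°, so Tl ion is reduced (cathode) and Fe is oxidized (anode).
E°cell = E°(cathode) − E°(anode) = −0.33 − (−0.44) = +0.11 V.

+0.11 V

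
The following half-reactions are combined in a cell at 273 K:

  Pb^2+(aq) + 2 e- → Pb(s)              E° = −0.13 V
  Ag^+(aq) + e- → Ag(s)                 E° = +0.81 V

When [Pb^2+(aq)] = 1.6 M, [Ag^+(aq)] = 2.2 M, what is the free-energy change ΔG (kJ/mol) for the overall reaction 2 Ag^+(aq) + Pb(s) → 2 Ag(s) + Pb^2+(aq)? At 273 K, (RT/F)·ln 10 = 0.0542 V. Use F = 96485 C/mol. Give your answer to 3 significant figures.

The standard cell potential is +0.81 − (−0.13) = +0.94 V, with n = 2 electrons in the balanced equation.
The reaction quotient is [Pb^2+(aq)] / [Ag^+(aq)]^2 = 0.331; by Nernst, E = +0.94 − (0.0542/2)(−0.481) = +0.9530 V.
Finally ΔG = −nFE = −(2)(96485 C/mol)(+0.9530 V) = −184 kJ/mol.

−184 kJ/mol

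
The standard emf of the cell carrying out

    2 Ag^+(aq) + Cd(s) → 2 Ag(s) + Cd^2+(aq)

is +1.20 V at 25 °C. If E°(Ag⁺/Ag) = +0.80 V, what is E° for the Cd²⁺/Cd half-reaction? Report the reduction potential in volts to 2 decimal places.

−0.40 V

In the reaction as written the Ag⁺/Ag couple is reduced (cathode) and Cd²⁺/Cd is oxidized (anode), so E°cell = E°(Ag⁺/Ag) − E°(Cd²⁺/Cd).
E°(Cd²⁺/Cd) = E°(cathode) − E°cell = +0.80 − (+1.20) = −0.40 V.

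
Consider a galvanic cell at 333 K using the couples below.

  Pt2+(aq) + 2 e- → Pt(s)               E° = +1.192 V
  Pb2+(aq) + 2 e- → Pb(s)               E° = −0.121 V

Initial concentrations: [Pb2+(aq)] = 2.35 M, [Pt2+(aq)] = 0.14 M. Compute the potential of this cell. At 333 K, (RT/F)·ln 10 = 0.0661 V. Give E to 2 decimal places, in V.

Since E°(Pt²⁺/Pt) > E°(Pb²⁺/Pb), Pt²⁺/Pt serves as the cathode.
E°cell = E°cat − E°an = +1.192 − (−0.121) = +1.313 V; n = 2.
For the overall reaction Pt2+(aq) + Pb(s) → Pt(s) + Pb2+(aq), Q = [Pb2+(aq)] / [Pt2+(aq)] = 16.8, giving log Q = 1.225.
Applying E = E° − (RT ln10/nF)·log Q gives +1.313 − (0.0661/2)(1.225) = +1.27 V.

+1.27 V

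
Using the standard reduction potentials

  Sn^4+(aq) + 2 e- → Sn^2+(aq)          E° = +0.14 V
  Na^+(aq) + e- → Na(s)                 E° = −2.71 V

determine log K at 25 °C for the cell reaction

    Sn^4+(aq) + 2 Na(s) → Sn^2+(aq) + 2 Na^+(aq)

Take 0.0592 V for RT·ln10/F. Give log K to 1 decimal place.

The Sn⁴⁺/Sn²⁺ couple is reduced (cathode); E°cell = +0.14 − (−2.71) = +2.85 V with n = 2.
At equilibrium E = 0, so log K = nE°cell / 0.0592 = (2)(+2.85) / 0.0592 = 96.3.

log K = 96.3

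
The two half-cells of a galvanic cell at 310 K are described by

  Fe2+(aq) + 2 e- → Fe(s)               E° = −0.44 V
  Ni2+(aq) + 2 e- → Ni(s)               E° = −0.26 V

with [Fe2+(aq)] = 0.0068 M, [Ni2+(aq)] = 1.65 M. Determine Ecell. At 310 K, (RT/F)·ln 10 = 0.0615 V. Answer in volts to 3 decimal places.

+0.253 V

The Ni²⁺/Ni couple has the more positive E°, so it is the cathode; Fe²⁺/Fe is the anode.
E°cell = −0.26 − (−0.44) = +0.18 V, with n = 2 electrons transferred.
For the overall reaction Ni2+(aq) + Fe(s) → Ni(s) + Fe2+(aq), Q = [Fe2+(aq)] / [Ni2+(aq)] = 0.00412, giving log Q = −2.385.
Applying E = E° − (RT ln10/nF)·log Q gives +0.18 − (0.0615/2)(−2.385) = +0.253 V.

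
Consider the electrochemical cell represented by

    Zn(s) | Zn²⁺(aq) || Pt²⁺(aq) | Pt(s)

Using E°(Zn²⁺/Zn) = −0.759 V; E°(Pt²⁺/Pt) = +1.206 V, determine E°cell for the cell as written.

By convention the left-hand electrode in cell notation is the anode (oxidation) and the right-hand electrode is the cathode (reduction).
E°cell = E°(right) − E°(left) = +1.206 − (−0.759) = +1.965 V.

+1.965 V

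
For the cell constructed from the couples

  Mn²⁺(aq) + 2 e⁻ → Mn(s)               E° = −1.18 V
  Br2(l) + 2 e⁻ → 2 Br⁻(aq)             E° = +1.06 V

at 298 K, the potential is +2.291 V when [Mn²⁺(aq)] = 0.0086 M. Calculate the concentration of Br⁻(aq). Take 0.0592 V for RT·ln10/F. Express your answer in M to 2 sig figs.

The Br₂/Br⁻ couple has the larger reduction potential, so it is the cathode: E°cell = +1.06 − (−1.18) = +2.24 V and n = 2.
Rearranging E = E° − (0.0592/n)·log Q gives log Q = 2(+2.24 − (+2.291))/0.0592 = −1.723.
For Br2(l) + Mn(s) → 2 Br⁻(aq) + Mn²⁺(aq), the reaction quotient is Q = [Br⁻(aq)]^2·[Mn²⁺(aq)].
Substituting the known concentrations and solving, log [Br⁻(aq)] = 0.171 and [Br⁻(aq)] = 1.5 M.

1.5 M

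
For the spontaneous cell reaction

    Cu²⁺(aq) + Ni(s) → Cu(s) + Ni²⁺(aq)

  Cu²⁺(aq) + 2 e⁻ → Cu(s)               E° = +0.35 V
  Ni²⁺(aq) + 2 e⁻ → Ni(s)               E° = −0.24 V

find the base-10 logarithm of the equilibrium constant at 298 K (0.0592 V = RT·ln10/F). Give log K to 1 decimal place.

log K = 19.9

The Cu²⁺/Cu couple is reduced (cathode); E°cell = +0.35 − (−0.24) = +0.59 V with n = 2.
At equilibrium E = 0, so log K = nE°cell / 0.0592 = (2)(+0.59) / 0.0592 = 19.9.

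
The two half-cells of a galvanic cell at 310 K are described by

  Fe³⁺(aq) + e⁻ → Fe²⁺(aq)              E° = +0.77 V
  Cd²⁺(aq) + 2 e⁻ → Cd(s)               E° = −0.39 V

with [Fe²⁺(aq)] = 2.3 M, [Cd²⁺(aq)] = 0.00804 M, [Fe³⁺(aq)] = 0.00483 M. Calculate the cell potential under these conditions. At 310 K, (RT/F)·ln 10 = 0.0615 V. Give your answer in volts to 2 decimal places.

+1.06 V

The Fe³⁺/Fe²⁺ couple has the more positive E°, so it is the cathode; Cd²⁺/Cd is the anode.
E°cell = E°cat − E°an = +0.77 − (−0.39) = +1.16 V; n = 2.
The balanced reaction is 2 Fe³⁺(aq) + Cd(s) → 2 Fe²⁺(aq) + Cd²⁺(aq), so Q = ([Fe²⁺(aq)]^2·[Cd²⁺(aq)]) / [Fe³⁺(aq)]^2 = 1.82×10^3 and log Q = 3.261.
By the Nernst equation, E = +1.16 − (0.0615/2)·(3.261) = +1.06 V.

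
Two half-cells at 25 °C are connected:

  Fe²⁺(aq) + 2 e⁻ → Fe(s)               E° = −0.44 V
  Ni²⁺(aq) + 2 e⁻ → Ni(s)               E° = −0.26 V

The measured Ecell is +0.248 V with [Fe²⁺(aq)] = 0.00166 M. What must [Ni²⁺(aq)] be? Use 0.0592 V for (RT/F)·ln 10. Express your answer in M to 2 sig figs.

0.33 M

Ni²⁺/Ni is the cathode (higher E°); E°cell = −0.26 − (−0.44) = +0.18 V with n = 2.
From the Nernst equation, log Q = n(E° − E)/0.0592 = 2·(+0.18 − (+0.248))/0.0592 = −2.297.
The balanced reaction is Ni²⁺(aq) + Fe(s) → Ni(s) + Fe²⁺(aq), so Q = [Fe²⁺(aq)] / [Ni²⁺(aq)].
Isolating [Ni²⁺(aq)] in Q = 10^{−2.297} yields log [Ni²⁺(aq)] = −0.483, i.e. 0.33 M.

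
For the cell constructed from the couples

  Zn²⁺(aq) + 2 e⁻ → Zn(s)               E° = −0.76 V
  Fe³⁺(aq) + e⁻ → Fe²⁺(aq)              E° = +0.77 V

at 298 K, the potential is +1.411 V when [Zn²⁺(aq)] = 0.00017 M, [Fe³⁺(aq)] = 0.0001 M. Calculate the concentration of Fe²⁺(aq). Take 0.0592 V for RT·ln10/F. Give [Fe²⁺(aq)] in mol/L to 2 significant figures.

0.79 M

Fe³⁺/Fe²⁺ is the cathode (higher E°); E°cell = +0.77 − (−0.76) = +1.53 V with n = 2.
Rearranging E = E° − (0.0592/n)·log Q gives log Q = 2(+1.53 − (+1.411))/0.0592 = 4.020.
The balanced reaction is 2 Fe³⁺(aq) + Zn(s) → 2 Fe²⁺(aq) + Zn²⁺(aq), so Q = ([Fe²⁺(aq)]^2·[Zn²⁺(aq)]) / [Fe³⁺(aq)]^2.
Solving for the unknown gives log [Fe²⁺(aq)] = −0.105, so [Fe²⁺(aq)] ≈ 0.79 M.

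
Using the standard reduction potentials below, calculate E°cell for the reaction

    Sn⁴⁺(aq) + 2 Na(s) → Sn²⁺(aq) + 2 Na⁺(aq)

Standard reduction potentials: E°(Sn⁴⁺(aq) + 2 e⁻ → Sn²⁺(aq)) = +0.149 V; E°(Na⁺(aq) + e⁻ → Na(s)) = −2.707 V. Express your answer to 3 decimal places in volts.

+2.856 V

Sn⁴⁺(aq) gains electrons, so the Sn⁴⁺/Sn²⁺ couple is the cathode; the Na⁺/Na couple is the anode.
E°cell = E°(cathode) − E°(anode) = +0.149 − (−2.707) = +2.856 V.
The positive value indicates the reaction is spontaneous as written.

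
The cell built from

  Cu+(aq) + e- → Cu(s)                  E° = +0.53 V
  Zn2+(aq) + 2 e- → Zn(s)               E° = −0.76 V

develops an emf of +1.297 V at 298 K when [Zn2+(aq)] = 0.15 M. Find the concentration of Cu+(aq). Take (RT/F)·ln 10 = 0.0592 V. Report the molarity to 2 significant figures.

The Cu⁺/Cu couple has the larger reduction potential, so it is the cathode: E°cell = +0.53 − (−0.76) = +1.29 V and n = 2.
Since E = E° − (0.0592/n)·log Q, log Q = n(E° − E)/0.0592 = −0.236.
The balanced reaction is 2 Cu+(aq) + Zn(s) → 2 Cu(s) + Zn2+(aq), so Q = [Zn2+(aq)] / [Cu+(aq)]^2.
Isolating [Cu+(aq)] in Q = 10^{−0.236} yields log [Cu+(aq)] = −0.294, i.e. 0.51 M.

0.51 M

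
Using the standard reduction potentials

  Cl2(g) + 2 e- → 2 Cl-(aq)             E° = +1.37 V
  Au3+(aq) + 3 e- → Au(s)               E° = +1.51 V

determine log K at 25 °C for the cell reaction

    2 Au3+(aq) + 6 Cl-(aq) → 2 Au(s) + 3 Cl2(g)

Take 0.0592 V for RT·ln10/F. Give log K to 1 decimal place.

log K = 14.2

The Au³⁺/Au couple is reduced (cathode); E°cell = +1.51 − (+1.37) = +0.14 V with n = 6.
At equilibrium E = 0, so log K = nE°cell / 0.0592 = (6)(+0.14) / 0.0592 = 14.2.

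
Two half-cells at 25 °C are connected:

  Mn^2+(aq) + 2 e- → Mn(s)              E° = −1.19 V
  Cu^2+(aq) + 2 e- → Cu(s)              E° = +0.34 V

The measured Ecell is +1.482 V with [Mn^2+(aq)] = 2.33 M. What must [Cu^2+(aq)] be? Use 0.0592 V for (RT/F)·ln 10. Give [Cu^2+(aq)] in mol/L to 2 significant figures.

With Cu²⁺/Cu at the cathode and Mn²⁺/Mn at the anode, E°cell = +0.34 − (−1.19) = +1.53 V (n = 2).
Rearranging E = E° − (0.0592/n)·log Q gives log Q = 2(+1.53 − (+1.482))/0.0592 = 1.622.
Balancing electrons gives Cu^2+(aq) + Mn(s) → Cu(s) + Mn^2+(aq); thus Q = [Mn^2+(aq)] / [Cu^2+(aq)].
Isolating [Cu^2+(aq)] in Q = 10^{1.622} yields log [Cu^2+(aq)] = −1.255, i.e. 0.056 M.

0.056 M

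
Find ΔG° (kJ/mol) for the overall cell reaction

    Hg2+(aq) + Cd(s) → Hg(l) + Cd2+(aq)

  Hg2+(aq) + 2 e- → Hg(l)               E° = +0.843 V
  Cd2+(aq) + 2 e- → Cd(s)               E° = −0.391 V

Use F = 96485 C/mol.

−238 kJ/mol

In the reaction as written Hg2+(aq) is reduced, so the Hg²⁺/Hg couple is the cathode and Cd²⁺/Cd is the anode.
E°cell = +0.843 − (−0.391) = +1.234 V; balancing electrons gives n = 2.
ΔG° = −nFE°cell = −(2)(96485)(+1.234) J/mol = −238 kJ/mol.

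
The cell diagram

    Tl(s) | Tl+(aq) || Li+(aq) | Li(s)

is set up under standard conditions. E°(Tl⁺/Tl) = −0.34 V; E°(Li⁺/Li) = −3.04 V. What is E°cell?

By convention the left-hand electrode in cell notation is the anode (oxidation) and the right-hand electrode is the cathode (reduction).
E°cell = E°(right) − E°(left) = −3.04 − (−0.34) = −2.70 V.
The negative sign shows that, as written, the cell would require an external voltage to drive the reaction.

−2.70 V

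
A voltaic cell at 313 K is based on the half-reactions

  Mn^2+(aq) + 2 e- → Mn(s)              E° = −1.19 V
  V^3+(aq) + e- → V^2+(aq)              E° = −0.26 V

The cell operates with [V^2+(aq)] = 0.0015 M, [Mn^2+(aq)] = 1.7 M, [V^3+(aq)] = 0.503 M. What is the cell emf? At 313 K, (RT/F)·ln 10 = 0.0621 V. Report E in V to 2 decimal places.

V³⁺/V²⁺ is reduced (cathode, E° = −0.26 V) and Mn²⁺/Mn is oxidized (anode).
The standard potential is −0.26 − (−1.19) = +0.93 V and the balanced reaction transfers n = 2 electrons.
Balancing gives 2 V^3+(aq) + Mn(s) → 2 V^2+(aq) + Mn^2+(aq); hence Q = ([V^2+(aq)]^2·[Mn^2+(aq)]) / [V^3+(aq)]^2 = 1.51×10^−5 (log Q = −4.821).
By the Nernst equation, E = +0.93 − (0.0621/2)·(−4.821) = +1.08 V.

+1.08 V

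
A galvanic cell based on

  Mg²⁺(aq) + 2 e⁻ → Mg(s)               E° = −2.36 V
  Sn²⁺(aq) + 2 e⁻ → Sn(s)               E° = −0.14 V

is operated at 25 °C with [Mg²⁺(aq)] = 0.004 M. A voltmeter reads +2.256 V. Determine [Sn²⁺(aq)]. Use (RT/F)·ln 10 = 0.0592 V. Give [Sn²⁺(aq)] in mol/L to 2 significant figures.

Sn²⁺/Sn is the cathode (higher E°); E°cell = −0.14 − (−2.36) = +2.22 V with n = 2.
From the Nernst equation, log Q = n(E° − E)/0.0592 = 2·(+2.22 − (+2.256))/0.0592 = −1.216.
The balanced reaction is Sn²⁺(aq) + Mg(s) → Sn(s) + Mg²⁺(aq), so Q = [Mg²⁺(aq)] / [Sn²⁺(aq)].
Solving for the unknown gives log [Sn²⁺(aq)] = −1.182, so [Sn²⁺(aq)] ≈ 0.066 M.

0.066 M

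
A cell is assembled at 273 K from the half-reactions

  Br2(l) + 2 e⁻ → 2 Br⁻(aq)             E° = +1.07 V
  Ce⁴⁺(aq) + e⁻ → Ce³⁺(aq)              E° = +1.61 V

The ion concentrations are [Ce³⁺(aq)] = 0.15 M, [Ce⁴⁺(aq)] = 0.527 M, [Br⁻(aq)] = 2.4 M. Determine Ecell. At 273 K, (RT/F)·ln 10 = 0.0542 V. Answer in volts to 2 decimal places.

+0.59 V

Since E°(Ce⁴⁺/Ce³⁺) > E°(Br₂/Br⁻), Ce⁴⁺/Ce³⁺ serves as the cathode.
The standard potential is +1.61 − (+1.07) = +0.54 V and the balanced reaction transfers n = 2 electrons.
Balancing gives 2 Ce⁴⁺(aq) + 2 Br⁻(aq) → 2 Ce³⁺(aq) + Br2(l); hence Q = [Ce³⁺(aq)]^2 / ([Ce⁴⁺(aq)]^2·[Br⁻(aq)]^2) = 0.0141 (log Q = −1.852).
By the Nernst equation, E = +0.54 − (0.0542/2)·(−1.852) = +0.59 V.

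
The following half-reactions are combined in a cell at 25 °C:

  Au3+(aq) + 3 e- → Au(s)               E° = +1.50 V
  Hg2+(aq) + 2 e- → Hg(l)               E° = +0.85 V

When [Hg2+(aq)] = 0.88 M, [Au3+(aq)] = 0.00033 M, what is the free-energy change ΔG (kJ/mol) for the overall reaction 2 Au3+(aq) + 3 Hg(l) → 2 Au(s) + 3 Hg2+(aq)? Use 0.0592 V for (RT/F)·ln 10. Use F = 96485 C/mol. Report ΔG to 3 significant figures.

With Au³⁺/Au reduced at the cathode, E°cell = +1.50 − (+0.85) = +0.65 V and n = 6.
Here Q = [Hg2+(aq)]^3 / [Au3+(aq)]^2 = 6.26×10^6 (log Q = 6.796), giving E = +0.65 − (0.0592/6)·(6.796) = +0.5829 V.
ΔG = −nFE = −(6)(96485)(+0.5829) J/mol = −337 kJ/mol.

−337 kJ/mol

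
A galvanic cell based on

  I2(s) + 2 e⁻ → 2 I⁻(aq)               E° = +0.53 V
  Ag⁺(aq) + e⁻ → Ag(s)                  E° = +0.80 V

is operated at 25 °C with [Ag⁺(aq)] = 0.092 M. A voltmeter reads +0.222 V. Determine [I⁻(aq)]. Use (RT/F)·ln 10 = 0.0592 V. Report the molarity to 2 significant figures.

The Ag⁺/Ag couple has the larger reduction potential, so it is the cathode: E°cell = +0.80 − (+0.53) = +0.27 V and n = 2.
From the Nernst equation, log Q = n(E° − E)/0.0592 = 2·(+0.27 − (+0.222))/0.0592 = 1.622.
Balancing electrons gives 2 Ag⁺(aq) + 2 I⁻(aq) → 2 Ag(s) + I2(s); thus Q = 1 / ([Ag⁺(aq)]^2·[I⁻(aq)]^2).
Substituting the known concentrations and solving, log [I⁻(aq)] = 0.225 and [I⁻(aq)] = 1.7 M.

1.7 M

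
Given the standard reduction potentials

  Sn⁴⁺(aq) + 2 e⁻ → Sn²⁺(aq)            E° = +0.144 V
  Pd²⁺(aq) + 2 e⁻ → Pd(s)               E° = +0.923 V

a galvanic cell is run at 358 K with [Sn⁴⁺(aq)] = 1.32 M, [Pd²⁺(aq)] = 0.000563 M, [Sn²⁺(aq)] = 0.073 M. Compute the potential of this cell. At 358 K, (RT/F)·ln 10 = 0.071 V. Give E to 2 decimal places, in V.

The Pd²⁺/Pd couple has the more positive E°, so it is the cathode; Sn⁴⁺/Sn²⁺ is the anode.
The standard potential is +0.923 − (+0.144) = +0.779 V and the balanced reaction transfers n = 2 electrons.
For the overall reaction Pd²⁺(aq) + Sn²⁺(aq) → Pd(s) + Sn⁴⁺(aq), Q = [Sn⁴⁺(aq)] / ([Pd²⁺(aq)]·[Sn²⁺(aq)]) = 3.21×10^4, giving log Q = 4.507.
By the Nernst equation, E = +0.779 − (0.071/2)·(4.507) = +0.62 V.

+0.62 V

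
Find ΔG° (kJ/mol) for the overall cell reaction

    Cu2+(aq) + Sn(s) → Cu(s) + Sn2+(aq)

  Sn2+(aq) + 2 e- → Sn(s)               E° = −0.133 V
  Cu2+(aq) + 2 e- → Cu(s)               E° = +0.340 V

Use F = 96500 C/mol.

−91.3 kJ/mol

In the reaction as written Cu2+(aq) is reduced, so the Cu²⁺/Cu couple is the cathode and Sn²⁺/Sn is the anode.
E°cell = +0.340 − (−0.133) = +0.473 V; balancing electrons gives n = 2.
ΔG° = −nFE°cell = −(2)(96500)(+0.473) J/mol = −91.3 kJ/mol.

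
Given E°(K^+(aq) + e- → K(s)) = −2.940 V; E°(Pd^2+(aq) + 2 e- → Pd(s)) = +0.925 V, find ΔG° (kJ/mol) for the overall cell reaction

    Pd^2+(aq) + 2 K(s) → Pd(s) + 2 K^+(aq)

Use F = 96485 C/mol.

In the reaction as written Pd^2+(aq) is reduced, so the Pd²⁺/Pd couple is the cathode and K⁺/K is the anode.
E°cell = +0.925 − (−2.940) = +3.865 V; balancing electrons gives n = 2.
ΔG° = −nFE°cell = −(2)(96485)(+3.865) J/mol = −746 kJ/mol.

−746 kJ/mol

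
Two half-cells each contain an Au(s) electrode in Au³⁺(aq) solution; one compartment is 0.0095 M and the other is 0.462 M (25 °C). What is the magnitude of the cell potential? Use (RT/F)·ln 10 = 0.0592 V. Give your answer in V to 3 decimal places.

For a concentration cell E°cell = 0, since both electrodes use the same couple.
The compartment with the higher Au³⁺(aq) concentration (0.462 M) acts as the cathode; ions are reduced there and produced at the dilute (0.0095 M) anode.
With n = 3, Ecell = −(0.0592/3)·log([dilute]/[conc]) = −(0.0592/3)·log(0.0095/0.462) = +0.033 V.

0.033 V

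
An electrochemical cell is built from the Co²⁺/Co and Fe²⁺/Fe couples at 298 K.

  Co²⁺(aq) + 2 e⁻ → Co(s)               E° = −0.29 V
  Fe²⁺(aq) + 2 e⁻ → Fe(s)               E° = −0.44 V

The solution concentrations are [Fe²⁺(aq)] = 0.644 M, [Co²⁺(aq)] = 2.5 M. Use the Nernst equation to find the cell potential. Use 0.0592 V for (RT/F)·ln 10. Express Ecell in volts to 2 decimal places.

Since E°(Co²⁺/Co) > E°(Fe²⁺/Fe), Co²⁺/Co serves as the cathode.
E°cell = −0.29 − (−0.44) = +0.15 V, with n = 2 electrons transferred.
For the overall reaction Co²⁺(aq) + Fe(s) → Co(s) + Fe²⁺(aq), Q = [Fe²⁺(aq)] / [Co²⁺(aq)] = 0.258, giving log Q = −0.589.
E = E° − (0.0592/n)·log Q = +0.15 − (0.0592/2)(−0.589) = +0.17 V.

+0.17 V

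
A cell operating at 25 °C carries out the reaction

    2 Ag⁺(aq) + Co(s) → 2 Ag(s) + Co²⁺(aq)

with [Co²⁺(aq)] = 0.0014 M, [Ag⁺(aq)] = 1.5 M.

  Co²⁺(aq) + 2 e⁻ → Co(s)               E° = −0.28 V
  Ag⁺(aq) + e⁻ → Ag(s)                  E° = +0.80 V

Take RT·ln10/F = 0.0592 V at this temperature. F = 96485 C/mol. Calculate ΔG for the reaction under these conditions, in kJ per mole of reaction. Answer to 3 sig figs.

−227 kJ/mol

The standard cell potential is +0.80 − (−0.28) = +1.08 V, with n = 2 electrons in the balanced equation.
Q = [Co²⁺(aq)] / [Ag⁺(aq)]^2 = 0.000622, so log Q = −3.206 and E = +1.08 − (0.0592/2)(−3.206) = +1.1749 V.
ΔG = −nFE = −(2)(96485)(+1.1749) J/mol = −227 kJ/mol.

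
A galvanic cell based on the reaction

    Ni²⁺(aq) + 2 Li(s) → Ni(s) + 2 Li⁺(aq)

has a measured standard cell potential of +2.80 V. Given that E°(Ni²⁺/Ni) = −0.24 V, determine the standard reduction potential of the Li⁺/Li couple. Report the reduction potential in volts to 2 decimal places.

In the reaction as written the Ni²⁺/Ni couple is reduced (cathode) and Li⁺/Li is oxidized (anode), so E°cell = E°(Ni²⁺/Ni) − E°(Li⁺/Li).
E°(Li⁺/Li) = E°(cathode) − E°cell = −0.24 − (+2.80) = −3.04 V.

−3.04 V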